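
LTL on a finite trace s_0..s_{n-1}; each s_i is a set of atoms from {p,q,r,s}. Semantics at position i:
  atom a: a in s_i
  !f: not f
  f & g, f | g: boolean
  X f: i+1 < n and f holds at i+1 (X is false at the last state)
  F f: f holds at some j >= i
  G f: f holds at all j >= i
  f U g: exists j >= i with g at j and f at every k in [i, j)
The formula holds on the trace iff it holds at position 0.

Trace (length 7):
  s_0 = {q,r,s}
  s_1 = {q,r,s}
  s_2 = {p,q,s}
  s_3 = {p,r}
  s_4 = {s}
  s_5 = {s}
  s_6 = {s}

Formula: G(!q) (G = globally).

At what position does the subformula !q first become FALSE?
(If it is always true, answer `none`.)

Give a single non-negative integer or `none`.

Answer: 0

Derivation:
s_0={q,r,s}: !q=False q=True
s_1={q,r,s}: !q=False q=True
s_2={p,q,s}: !q=False q=True
s_3={p,r}: !q=True q=False
s_4={s}: !q=True q=False
s_5={s}: !q=True q=False
s_6={s}: !q=True q=False
G(!q) holds globally = False
First violation at position 0.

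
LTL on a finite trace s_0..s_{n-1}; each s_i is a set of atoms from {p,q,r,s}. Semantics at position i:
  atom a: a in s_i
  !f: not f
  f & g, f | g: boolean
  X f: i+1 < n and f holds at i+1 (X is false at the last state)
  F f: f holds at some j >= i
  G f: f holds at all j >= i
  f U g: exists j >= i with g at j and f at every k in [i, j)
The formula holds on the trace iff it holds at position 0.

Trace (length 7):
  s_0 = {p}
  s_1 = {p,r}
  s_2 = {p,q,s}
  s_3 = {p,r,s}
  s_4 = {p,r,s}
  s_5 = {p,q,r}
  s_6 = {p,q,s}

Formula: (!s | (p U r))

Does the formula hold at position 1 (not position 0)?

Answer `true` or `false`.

s_0={p}: (!s | (p U r))=True !s=True s=False (p U r)=True p=True r=False
s_1={p,r}: (!s | (p U r))=True !s=True s=False (p U r)=True p=True r=True
s_2={p,q,s}: (!s | (p U r))=True !s=False s=True (p U r)=True p=True r=False
s_3={p,r,s}: (!s | (p U r))=True !s=False s=True (p U r)=True p=True r=True
s_4={p,r,s}: (!s | (p U r))=True !s=False s=True (p U r)=True p=True r=True
s_5={p,q,r}: (!s | (p U r))=True !s=True s=False (p U r)=True p=True r=True
s_6={p,q,s}: (!s | (p U r))=False !s=False s=True (p U r)=False p=True r=False
Evaluating at position 1: result = True

Answer: true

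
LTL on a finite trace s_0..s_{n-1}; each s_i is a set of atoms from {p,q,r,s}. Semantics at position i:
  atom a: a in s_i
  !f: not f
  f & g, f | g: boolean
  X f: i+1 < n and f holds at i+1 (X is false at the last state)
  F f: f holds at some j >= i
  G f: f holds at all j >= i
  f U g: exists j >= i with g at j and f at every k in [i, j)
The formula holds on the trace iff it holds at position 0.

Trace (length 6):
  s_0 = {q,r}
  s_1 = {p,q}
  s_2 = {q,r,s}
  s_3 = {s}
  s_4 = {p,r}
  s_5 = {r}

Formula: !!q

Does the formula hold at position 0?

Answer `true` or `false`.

Answer: true

Derivation:
s_0={q,r}: !!q=True !q=False q=True
s_1={p,q}: !!q=True !q=False q=True
s_2={q,r,s}: !!q=True !q=False q=True
s_3={s}: !!q=False !q=True q=False
s_4={p,r}: !!q=False !q=True q=False
s_5={r}: !!q=False !q=True q=False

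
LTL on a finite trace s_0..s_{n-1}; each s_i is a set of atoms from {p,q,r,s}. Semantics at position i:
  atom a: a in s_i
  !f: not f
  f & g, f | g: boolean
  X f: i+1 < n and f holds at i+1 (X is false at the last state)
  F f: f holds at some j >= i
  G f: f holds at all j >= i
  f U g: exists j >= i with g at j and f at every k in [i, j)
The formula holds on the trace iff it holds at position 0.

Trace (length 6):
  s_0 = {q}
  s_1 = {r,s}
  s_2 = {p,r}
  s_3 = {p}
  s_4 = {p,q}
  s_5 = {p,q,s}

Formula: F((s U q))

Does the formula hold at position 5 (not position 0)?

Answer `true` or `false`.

Answer: true

Derivation:
s_0={q}: F((s U q))=True (s U q)=True s=False q=True
s_1={r,s}: F((s U q))=True (s U q)=False s=True q=False
s_2={p,r}: F((s U q))=True (s U q)=False s=False q=False
s_3={p}: F((s U q))=True (s U q)=False s=False q=False
s_4={p,q}: F((s U q))=True (s U q)=True s=False q=True
s_5={p,q,s}: F((s U q))=True (s U q)=True s=True q=True
Evaluating at position 5: result = True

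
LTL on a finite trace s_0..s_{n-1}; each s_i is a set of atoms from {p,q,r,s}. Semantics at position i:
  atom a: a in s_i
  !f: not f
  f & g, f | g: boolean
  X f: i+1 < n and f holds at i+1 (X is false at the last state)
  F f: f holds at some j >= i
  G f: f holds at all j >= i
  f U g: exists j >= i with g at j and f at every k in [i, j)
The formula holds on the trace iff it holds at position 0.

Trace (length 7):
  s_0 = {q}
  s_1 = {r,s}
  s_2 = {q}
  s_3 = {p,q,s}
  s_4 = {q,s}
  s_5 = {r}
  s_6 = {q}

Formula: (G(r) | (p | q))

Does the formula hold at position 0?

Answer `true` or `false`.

Answer: true

Derivation:
s_0={q}: (G(r) | (p | q))=True G(r)=False r=False (p | q)=True p=False q=True
s_1={r,s}: (G(r) | (p | q))=False G(r)=False r=True (p | q)=False p=False q=False
s_2={q}: (G(r) | (p | q))=True G(r)=False r=False (p | q)=True p=False q=True
s_3={p,q,s}: (G(r) | (p | q))=True G(r)=False r=False (p | q)=True p=True q=True
s_4={q,s}: (G(r) | (p | q))=True G(r)=False r=False (p | q)=True p=False q=True
s_5={r}: (G(r) | (p | q))=False G(r)=False r=True (p | q)=False p=False q=False
s_6={q}: (G(r) | (p | q))=True G(r)=False r=False (p | q)=True p=False q=True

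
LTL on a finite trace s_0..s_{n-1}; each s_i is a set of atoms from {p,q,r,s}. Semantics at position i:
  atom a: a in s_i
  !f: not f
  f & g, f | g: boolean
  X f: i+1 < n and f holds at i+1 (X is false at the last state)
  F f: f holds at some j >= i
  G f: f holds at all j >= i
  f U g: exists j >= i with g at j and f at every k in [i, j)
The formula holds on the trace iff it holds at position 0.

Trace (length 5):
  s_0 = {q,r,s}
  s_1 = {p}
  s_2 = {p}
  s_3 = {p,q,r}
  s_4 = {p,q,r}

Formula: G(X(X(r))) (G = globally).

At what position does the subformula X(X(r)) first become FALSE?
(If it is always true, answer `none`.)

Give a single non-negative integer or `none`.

s_0={q,r,s}: X(X(r))=False X(r)=False r=True
s_1={p}: X(X(r))=True X(r)=False r=False
s_2={p}: X(X(r))=True X(r)=True r=False
s_3={p,q,r}: X(X(r))=False X(r)=True r=True
s_4={p,q,r}: X(X(r))=False X(r)=False r=True
G(X(X(r))) holds globally = False
First violation at position 0.

Answer: 0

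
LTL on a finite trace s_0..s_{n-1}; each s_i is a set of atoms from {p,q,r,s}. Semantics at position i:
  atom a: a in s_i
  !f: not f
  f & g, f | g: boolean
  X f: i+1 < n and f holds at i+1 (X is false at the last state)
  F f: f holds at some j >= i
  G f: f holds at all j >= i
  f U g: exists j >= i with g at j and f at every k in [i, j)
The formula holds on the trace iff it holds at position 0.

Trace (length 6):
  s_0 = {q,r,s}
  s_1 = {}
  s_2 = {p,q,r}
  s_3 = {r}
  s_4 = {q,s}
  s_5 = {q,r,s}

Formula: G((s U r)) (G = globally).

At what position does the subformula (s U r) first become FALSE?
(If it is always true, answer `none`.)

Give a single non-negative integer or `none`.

Answer: 1

Derivation:
s_0={q,r,s}: (s U r)=True s=True r=True
s_1={}: (s U r)=False s=False r=False
s_2={p,q,r}: (s U r)=True s=False r=True
s_3={r}: (s U r)=True s=False r=True
s_4={q,s}: (s U r)=True s=True r=False
s_5={q,r,s}: (s U r)=True s=True r=True
G((s U r)) holds globally = False
First violation at position 1.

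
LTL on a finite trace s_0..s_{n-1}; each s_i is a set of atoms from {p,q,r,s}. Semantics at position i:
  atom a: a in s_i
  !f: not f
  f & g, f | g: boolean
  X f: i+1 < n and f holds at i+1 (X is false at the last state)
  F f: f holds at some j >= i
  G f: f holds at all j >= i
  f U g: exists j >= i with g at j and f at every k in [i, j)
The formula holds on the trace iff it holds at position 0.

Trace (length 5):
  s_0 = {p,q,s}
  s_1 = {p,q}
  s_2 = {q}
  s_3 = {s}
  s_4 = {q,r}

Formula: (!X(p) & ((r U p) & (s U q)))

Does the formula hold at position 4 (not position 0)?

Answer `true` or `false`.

s_0={p,q,s}: (!X(p) & ((r U p) & (s U q)))=False !X(p)=False X(p)=True p=True ((r U p) & (s U q))=True (r U p)=True r=False (s U q)=True s=True q=True
s_1={p,q}: (!X(p) & ((r U p) & (s U q)))=True !X(p)=True X(p)=False p=True ((r U p) & (s U q))=True (r U p)=True r=False (s U q)=True s=False q=True
s_2={q}: (!X(p) & ((r U p) & (s U q)))=False !X(p)=True X(p)=False p=False ((r U p) & (s U q))=False (r U p)=False r=False (s U q)=True s=False q=True
s_3={s}: (!X(p) & ((r U p) & (s U q)))=False !X(p)=True X(p)=False p=False ((r U p) & (s U q))=False (r U p)=False r=False (s U q)=True s=True q=False
s_4={q,r}: (!X(p) & ((r U p) & (s U q)))=False !X(p)=True X(p)=False p=False ((r U p) & (s U q))=False (r U p)=False r=True (s U q)=True s=False q=True
Evaluating at position 4: result = False

Answer: false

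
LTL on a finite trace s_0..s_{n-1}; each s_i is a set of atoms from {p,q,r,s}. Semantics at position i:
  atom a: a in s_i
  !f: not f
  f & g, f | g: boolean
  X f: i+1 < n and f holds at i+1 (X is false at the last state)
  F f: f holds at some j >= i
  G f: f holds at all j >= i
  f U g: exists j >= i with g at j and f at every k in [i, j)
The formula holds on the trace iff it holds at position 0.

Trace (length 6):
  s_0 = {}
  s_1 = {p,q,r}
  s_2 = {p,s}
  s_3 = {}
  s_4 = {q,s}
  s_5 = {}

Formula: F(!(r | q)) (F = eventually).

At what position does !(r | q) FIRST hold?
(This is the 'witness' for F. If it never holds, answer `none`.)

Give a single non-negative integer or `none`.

Answer: 0

Derivation:
s_0={}: !(r | q)=True (r | q)=False r=False q=False
s_1={p,q,r}: !(r | q)=False (r | q)=True r=True q=True
s_2={p,s}: !(r | q)=True (r | q)=False r=False q=False
s_3={}: !(r | q)=True (r | q)=False r=False q=False
s_4={q,s}: !(r | q)=False (r | q)=True r=False q=True
s_5={}: !(r | q)=True (r | q)=False r=False q=False
F(!(r | q)) holds; first witness at position 0.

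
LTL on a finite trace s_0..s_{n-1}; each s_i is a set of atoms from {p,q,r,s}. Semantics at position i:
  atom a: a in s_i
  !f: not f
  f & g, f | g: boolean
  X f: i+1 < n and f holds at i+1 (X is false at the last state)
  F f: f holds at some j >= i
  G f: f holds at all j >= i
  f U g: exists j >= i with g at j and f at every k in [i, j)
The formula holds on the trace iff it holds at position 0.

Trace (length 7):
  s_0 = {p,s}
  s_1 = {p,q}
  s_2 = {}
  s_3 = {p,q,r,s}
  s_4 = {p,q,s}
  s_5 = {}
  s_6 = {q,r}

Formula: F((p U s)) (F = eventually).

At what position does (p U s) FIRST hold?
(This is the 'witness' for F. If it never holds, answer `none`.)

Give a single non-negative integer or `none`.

Answer: 0

Derivation:
s_0={p,s}: (p U s)=True p=True s=True
s_1={p,q}: (p U s)=False p=True s=False
s_2={}: (p U s)=False p=False s=False
s_3={p,q,r,s}: (p U s)=True p=True s=True
s_4={p,q,s}: (p U s)=True p=True s=True
s_5={}: (p U s)=False p=False s=False
s_6={q,r}: (p U s)=False p=False s=False
F((p U s)) holds; first witness at position 0.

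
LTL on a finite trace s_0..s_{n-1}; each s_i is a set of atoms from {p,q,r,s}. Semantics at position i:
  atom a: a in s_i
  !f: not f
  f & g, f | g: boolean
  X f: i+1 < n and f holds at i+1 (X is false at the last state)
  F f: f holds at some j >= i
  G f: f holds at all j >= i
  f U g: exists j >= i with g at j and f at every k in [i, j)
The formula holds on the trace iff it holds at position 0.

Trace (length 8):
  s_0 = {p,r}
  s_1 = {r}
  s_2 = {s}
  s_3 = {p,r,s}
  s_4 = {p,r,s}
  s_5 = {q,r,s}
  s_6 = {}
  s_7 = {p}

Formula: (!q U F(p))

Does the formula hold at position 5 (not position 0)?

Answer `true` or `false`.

Answer: true

Derivation:
s_0={p,r}: (!q U F(p))=True !q=True q=False F(p)=True p=True
s_1={r}: (!q U F(p))=True !q=True q=False F(p)=True p=False
s_2={s}: (!q U F(p))=True !q=True q=False F(p)=True p=False
s_3={p,r,s}: (!q U F(p))=True !q=True q=False F(p)=True p=True
s_4={p,r,s}: (!q U F(p))=True !q=True q=False F(p)=True p=True
s_5={q,r,s}: (!q U F(p))=True !q=False q=True F(p)=True p=False
s_6={}: (!q U F(p))=True !q=True q=False F(p)=True p=False
s_7={p}: (!q U F(p))=True !q=True q=False F(p)=True p=True
Evaluating at position 5: result = True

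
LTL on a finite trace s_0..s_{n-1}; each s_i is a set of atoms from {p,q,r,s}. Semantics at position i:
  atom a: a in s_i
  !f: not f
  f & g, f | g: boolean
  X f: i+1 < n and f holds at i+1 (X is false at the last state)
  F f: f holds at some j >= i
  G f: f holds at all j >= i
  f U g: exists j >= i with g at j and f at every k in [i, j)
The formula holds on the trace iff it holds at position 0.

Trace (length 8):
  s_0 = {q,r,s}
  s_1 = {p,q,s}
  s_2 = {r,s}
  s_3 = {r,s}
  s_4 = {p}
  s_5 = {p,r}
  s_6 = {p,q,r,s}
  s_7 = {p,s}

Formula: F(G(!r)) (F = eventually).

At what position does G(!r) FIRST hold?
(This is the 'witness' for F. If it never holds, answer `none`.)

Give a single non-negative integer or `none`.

s_0={q,r,s}: G(!r)=False !r=False r=True
s_1={p,q,s}: G(!r)=False !r=True r=False
s_2={r,s}: G(!r)=False !r=False r=True
s_3={r,s}: G(!r)=False !r=False r=True
s_4={p}: G(!r)=False !r=True r=False
s_5={p,r}: G(!r)=False !r=False r=True
s_6={p,q,r,s}: G(!r)=False !r=False r=True
s_7={p,s}: G(!r)=True !r=True r=False
F(G(!r)) holds; first witness at position 7.

Answer: 7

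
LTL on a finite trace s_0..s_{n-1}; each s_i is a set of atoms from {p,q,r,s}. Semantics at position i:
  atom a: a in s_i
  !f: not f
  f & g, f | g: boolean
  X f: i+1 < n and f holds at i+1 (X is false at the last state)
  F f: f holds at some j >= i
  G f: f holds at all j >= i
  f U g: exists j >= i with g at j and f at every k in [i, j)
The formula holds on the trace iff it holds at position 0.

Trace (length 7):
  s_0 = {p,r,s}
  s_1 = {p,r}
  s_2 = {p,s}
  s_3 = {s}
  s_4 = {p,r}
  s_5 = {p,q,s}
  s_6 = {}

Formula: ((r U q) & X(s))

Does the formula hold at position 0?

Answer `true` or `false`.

s_0={p,r,s}: ((r U q) & X(s))=False (r U q)=False r=True q=False X(s)=False s=True
s_1={p,r}: ((r U q) & X(s))=False (r U q)=False r=True q=False X(s)=True s=False
s_2={p,s}: ((r U q) & X(s))=False (r U q)=False r=False q=False X(s)=True s=True
s_3={s}: ((r U q) & X(s))=False (r U q)=False r=False q=False X(s)=False s=True
s_4={p,r}: ((r U q) & X(s))=True (r U q)=True r=True q=False X(s)=True s=False
s_5={p,q,s}: ((r U q) & X(s))=False (r U q)=True r=False q=True X(s)=False s=True
s_6={}: ((r U q) & X(s))=False (r U q)=False r=False q=False X(s)=False s=False

Answer: false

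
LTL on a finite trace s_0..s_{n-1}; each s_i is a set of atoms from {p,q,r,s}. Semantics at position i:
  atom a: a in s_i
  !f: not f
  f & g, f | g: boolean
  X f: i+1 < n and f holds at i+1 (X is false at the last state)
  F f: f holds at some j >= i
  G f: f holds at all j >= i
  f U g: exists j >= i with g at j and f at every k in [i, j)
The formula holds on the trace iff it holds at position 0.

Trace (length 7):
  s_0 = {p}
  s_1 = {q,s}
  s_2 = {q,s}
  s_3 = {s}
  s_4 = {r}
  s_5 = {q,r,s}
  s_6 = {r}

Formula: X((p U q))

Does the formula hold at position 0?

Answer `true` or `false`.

Answer: true

Derivation:
s_0={p}: X((p U q))=True (p U q)=True p=True q=False
s_1={q,s}: X((p U q))=True (p U q)=True p=False q=True
s_2={q,s}: X((p U q))=False (p U q)=True p=False q=True
s_3={s}: X((p U q))=False (p U q)=False p=False q=False
s_4={r}: X((p U q))=True (p U q)=False p=False q=False
s_5={q,r,s}: X((p U q))=False (p U q)=True p=False q=True
s_6={r}: X((p U q))=False (p U q)=False p=False q=False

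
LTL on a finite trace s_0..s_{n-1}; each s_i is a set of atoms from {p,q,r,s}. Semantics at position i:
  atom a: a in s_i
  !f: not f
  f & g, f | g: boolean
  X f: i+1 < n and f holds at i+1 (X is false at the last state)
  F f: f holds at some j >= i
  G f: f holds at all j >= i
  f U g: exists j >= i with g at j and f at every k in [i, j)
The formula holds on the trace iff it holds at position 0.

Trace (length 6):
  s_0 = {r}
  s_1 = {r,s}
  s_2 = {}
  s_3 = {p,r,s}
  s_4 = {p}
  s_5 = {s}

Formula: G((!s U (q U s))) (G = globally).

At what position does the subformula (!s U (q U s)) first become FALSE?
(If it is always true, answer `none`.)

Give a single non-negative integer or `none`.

Answer: none

Derivation:
s_0={r}: (!s U (q U s))=True !s=True s=False (q U s)=False q=False
s_1={r,s}: (!s U (q U s))=True !s=False s=True (q U s)=True q=False
s_2={}: (!s U (q U s))=True !s=True s=False (q U s)=False q=False
s_3={p,r,s}: (!s U (q U s))=True !s=False s=True (q U s)=True q=False
s_4={p}: (!s U (q U s))=True !s=True s=False (q U s)=False q=False
s_5={s}: (!s U (q U s))=True !s=False s=True (q U s)=True q=False
G((!s U (q U s))) holds globally = True
No violation — formula holds at every position.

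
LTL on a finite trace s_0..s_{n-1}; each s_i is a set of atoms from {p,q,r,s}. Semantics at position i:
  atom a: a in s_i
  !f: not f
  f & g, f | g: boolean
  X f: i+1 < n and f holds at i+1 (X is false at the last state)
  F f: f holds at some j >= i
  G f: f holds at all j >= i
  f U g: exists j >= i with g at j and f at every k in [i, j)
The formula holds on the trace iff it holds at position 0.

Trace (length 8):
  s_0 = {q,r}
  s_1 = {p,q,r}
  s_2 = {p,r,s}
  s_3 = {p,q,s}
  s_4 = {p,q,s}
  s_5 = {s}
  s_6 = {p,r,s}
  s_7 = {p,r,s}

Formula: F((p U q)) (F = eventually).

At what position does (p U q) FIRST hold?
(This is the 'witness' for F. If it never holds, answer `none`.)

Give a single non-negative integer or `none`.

Answer: 0

Derivation:
s_0={q,r}: (p U q)=True p=False q=True
s_1={p,q,r}: (p U q)=True p=True q=True
s_2={p,r,s}: (p U q)=True p=True q=False
s_3={p,q,s}: (p U q)=True p=True q=True
s_4={p,q,s}: (p U q)=True p=True q=True
s_5={s}: (p U q)=False p=False q=False
s_6={p,r,s}: (p U q)=False p=True q=False
s_7={p,r,s}: (p U q)=False p=True q=False
F((p U q)) holds; first witness at position 0.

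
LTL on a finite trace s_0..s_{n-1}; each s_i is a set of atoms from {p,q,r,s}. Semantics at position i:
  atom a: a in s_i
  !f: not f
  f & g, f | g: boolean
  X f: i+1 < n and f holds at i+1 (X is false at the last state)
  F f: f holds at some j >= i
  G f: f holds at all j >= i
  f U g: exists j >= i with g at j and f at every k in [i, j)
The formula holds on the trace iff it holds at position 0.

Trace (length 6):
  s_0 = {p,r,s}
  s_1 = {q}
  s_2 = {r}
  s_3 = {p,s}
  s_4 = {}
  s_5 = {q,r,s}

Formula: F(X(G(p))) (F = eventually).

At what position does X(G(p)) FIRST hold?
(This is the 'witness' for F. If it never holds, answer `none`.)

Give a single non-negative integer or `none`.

Answer: none

Derivation:
s_0={p,r,s}: X(G(p))=False G(p)=False p=True
s_1={q}: X(G(p))=False G(p)=False p=False
s_2={r}: X(G(p))=False G(p)=False p=False
s_3={p,s}: X(G(p))=False G(p)=False p=True
s_4={}: X(G(p))=False G(p)=False p=False
s_5={q,r,s}: X(G(p))=False G(p)=False p=False
F(X(G(p))) does not hold (no witness exists).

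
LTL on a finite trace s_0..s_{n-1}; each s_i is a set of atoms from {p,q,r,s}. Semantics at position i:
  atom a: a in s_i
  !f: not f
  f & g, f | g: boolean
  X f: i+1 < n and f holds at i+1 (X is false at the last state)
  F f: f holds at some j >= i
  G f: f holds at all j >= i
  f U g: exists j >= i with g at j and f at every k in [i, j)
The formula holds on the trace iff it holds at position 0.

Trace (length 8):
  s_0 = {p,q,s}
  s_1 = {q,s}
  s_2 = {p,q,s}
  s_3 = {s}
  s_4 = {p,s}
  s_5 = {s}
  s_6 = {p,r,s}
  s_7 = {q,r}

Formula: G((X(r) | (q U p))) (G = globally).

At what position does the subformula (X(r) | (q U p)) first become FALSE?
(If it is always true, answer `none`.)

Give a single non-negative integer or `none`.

Answer: 3

Derivation:
s_0={p,q,s}: (X(r) | (q U p))=True X(r)=False r=False (q U p)=True q=True p=True
s_1={q,s}: (X(r) | (q U p))=True X(r)=False r=False (q U p)=True q=True p=False
s_2={p,q,s}: (X(r) | (q U p))=True X(r)=False r=False (q U p)=True q=True p=True
s_3={s}: (X(r) | (q U p))=False X(r)=False r=False (q U p)=False q=False p=False
s_4={p,s}: (X(r) | (q U p))=True X(r)=False r=False (q U p)=True q=False p=True
s_5={s}: (X(r) | (q U p))=True X(r)=True r=False (q U p)=False q=False p=False
s_6={p,r,s}: (X(r) | (q U p))=True X(r)=True r=True (q U p)=True q=False p=True
s_7={q,r}: (X(r) | (q U p))=False X(r)=False r=True (q U p)=False q=True p=False
G((X(r) | (q U p))) holds globally = False
First violation at position 3.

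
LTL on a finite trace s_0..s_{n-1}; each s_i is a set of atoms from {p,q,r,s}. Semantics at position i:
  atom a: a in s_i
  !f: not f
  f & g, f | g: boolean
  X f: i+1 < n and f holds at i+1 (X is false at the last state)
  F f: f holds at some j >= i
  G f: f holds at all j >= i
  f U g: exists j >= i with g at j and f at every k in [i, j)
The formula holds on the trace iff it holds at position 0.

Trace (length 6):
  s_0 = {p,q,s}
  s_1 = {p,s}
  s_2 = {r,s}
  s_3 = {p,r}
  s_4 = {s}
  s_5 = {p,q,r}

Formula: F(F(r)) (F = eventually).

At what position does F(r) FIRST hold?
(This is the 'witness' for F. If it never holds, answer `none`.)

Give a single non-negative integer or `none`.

s_0={p,q,s}: F(r)=True r=False
s_1={p,s}: F(r)=True r=False
s_2={r,s}: F(r)=True r=True
s_3={p,r}: F(r)=True r=True
s_4={s}: F(r)=True r=False
s_5={p,q,r}: F(r)=True r=True
F(F(r)) holds; first witness at position 0.

Answer: 0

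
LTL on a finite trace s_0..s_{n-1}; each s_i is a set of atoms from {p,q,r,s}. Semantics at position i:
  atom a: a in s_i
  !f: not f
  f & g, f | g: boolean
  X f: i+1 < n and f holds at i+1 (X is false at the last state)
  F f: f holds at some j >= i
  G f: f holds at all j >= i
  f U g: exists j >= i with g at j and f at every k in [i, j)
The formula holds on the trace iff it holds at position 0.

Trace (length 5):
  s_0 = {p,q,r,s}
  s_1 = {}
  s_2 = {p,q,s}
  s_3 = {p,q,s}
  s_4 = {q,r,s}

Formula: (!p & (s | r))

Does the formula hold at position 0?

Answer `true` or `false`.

s_0={p,q,r,s}: (!p & (s | r))=False !p=False p=True (s | r)=True s=True r=True
s_1={}: (!p & (s | r))=False !p=True p=False (s | r)=False s=False r=False
s_2={p,q,s}: (!p & (s | r))=False !p=False p=True (s | r)=True s=True r=False
s_3={p,q,s}: (!p & (s | r))=False !p=False p=True (s | r)=True s=True r=False
s_4={q,r,s}: (!p & (s | r))=True !p=True p=False (s | r)=True s=True r=True

Answer: false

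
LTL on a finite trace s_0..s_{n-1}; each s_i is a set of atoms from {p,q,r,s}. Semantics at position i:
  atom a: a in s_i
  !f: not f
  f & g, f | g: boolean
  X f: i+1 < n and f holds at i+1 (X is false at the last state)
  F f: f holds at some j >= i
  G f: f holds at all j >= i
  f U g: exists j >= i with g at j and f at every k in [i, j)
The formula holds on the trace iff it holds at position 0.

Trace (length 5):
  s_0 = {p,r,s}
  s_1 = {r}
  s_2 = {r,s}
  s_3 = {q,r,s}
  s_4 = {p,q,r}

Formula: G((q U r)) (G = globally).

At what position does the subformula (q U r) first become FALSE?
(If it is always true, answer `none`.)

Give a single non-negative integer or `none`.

Answer: none

Derivation:
s_0={p,r,s}: (q U r)=True q=False r=True
s_1={r}: (q U r)=True q=False r=True
s_2={r,s}: (q U r)=True q=False r=True
s_3={q,r,s}: (q U r)=True q=True r=True
s_4={p,q,r}: (q U r)=True q=True r=True
G((q U r)) holds globally = True
No violation — formula holds at every position.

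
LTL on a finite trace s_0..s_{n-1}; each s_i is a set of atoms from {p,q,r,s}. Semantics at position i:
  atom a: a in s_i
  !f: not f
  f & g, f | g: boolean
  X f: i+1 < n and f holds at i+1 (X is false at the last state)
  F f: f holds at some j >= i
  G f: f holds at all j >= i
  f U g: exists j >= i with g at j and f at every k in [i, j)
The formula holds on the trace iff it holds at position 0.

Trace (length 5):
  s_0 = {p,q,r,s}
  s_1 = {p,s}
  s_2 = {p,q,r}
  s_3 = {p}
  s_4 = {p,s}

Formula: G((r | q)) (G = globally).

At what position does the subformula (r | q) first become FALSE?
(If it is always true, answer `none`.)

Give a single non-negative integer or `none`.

Answer: 1

Derivation:
s_0={p,q,r,s}: (r | q)=True r=True q=True
s_1={p,s}: (r | q)=False r=False q=False
s_2={p,q,r}: (r | q)=True r=True q=True
s_3={p}: (r | q)=False r=False q=False
s_4={p,s}: (r | q)=False r=False q=False
G((r | q)) holds globally = False
First violation at position 1.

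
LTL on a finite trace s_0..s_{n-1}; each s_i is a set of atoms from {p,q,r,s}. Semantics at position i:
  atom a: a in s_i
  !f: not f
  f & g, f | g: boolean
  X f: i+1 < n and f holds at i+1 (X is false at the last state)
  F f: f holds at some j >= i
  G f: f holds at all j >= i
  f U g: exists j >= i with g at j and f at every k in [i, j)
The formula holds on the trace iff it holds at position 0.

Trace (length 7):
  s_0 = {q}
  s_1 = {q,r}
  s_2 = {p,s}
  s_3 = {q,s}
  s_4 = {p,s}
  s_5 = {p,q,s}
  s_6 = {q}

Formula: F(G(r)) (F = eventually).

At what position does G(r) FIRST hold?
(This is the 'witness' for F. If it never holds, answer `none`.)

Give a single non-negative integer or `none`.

Answer: none

Derivation:
s_0={q}: G(r)=False r=False
s_1={q,r}: G(r)=False r=True
s_2={p,s}: G(r)=False r=False
s_3={q,s}: G(r)=False r=False
s_4={p,s}: G(r)=False r=False
s_5={p,q,s}: G(r)=False r=False
s_6={q}: G(r)=False r=False
F(G(r)) does not hold (no witness exists).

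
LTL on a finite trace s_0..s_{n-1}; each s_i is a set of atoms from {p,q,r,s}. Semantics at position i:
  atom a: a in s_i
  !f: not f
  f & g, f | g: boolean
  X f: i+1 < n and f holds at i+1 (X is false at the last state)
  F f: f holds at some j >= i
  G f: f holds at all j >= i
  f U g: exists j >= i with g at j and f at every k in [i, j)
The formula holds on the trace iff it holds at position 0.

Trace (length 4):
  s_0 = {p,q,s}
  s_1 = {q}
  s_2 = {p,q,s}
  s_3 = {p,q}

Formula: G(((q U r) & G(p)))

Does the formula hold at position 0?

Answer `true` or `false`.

Answer: false

Derivation:
s_0={p,q,s}: G(((q U r) & G(p)))=False ((q U r) & G(p))=False (q U r)=False q=True r=False G(p)=False p=True
s_1={q}: G(((q U r) & G(p)))=False ((q U r) & G(p))=False (q U r)=False q=True r=False G(p)=False p=False
s_2={p,q,s}: G(((q U r) & G(p)))=False ((q U r) & G(p))=False (q U r)=False q=True r=False G(p)=True p=True
s_3={p,q}: G(((q U r) & G(p)))=False ((q U r) & G(p))=False (q U r)=False q=True r=False G(p)=True p=True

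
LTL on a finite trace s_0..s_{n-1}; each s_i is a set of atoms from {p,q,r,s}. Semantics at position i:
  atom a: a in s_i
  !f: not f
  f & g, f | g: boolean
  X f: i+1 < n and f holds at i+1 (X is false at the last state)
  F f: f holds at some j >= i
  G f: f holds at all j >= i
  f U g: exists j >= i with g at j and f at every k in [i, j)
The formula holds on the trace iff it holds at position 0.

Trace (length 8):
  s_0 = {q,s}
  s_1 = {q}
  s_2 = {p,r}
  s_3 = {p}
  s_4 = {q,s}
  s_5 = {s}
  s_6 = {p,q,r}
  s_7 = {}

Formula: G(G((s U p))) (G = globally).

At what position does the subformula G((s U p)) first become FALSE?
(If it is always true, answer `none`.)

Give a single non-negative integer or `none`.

s_0={q,s}: G((s U p))=False (s U p)=False s=True p=False
s_1={q}: G((s U p))=False (s U p)=False s=False p=False
s_2={p,r}: G((s U p))=False (s U p)=True s=False p=True
s_3={p}: G((s U p))=False (s U p)=True s=False p=True
s_4={q,s}: G((s U p))=False (s U p)=True s=True p=False
s_5={s}: G((s U p))=False (s U p)=True s=True p=False
s_6={p,q,r}: G((s U p))=False (s U p)=True s=False p=True
s_7={}: G((s U p))=False (s U p)=False s=False p=False
G(G((s U p))) holds globally = False
First violation at position 0.

Answer: 0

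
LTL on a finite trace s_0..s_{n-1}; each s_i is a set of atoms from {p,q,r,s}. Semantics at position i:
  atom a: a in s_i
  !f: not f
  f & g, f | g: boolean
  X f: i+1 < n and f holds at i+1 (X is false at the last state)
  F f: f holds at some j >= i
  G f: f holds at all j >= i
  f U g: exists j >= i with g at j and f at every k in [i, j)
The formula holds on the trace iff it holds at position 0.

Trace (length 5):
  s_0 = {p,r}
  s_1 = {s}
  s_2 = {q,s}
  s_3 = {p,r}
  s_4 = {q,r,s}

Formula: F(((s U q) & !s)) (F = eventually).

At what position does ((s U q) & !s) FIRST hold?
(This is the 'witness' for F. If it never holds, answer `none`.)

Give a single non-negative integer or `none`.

Answer: none

Derivation:
s_0={p,r}: ((s U q) & !s)=False (s U q)=False s=False q=False !s=True
s_1={s}: ((s U q) & !s)=False (s U q)=True s=True q=False !s=False
s_2={q,s}: ((s U q) & !s)=False (s U q)=True s=True q=True !s=False
s_3={p,r}: ((s U q) & !s)=False (s U q)=False s=False q=False !s=True
s_4={q,r,s}: ((s U q) & !s)=False (s U q)=True s=True q=True !s=False
F(((s U q) & !s)) does not hold (no witness exists).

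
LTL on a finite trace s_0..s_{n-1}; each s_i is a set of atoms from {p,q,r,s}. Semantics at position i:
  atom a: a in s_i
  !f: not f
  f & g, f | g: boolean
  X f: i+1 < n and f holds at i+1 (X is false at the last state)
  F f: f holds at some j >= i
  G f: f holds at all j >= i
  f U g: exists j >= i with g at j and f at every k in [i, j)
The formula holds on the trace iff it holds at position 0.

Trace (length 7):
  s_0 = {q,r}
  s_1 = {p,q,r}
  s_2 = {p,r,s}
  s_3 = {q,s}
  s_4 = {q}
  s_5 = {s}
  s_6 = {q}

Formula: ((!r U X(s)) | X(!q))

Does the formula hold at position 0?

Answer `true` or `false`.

s_0={q,r}: ((!r U X(s)) | X(!q))=False (!r U X(s))=False !r=False r=True X(s)=False s=False X(!q)=False !q=False q=True
s_1={p,q,r}: ((!r U X(s)) | X(!q))=True (!r U X(s))=True !r=False r=True X(s)=True s=False X(!q)=True !q=False q=True
s_2={p,r,s}: ((!r U X(s)) | X(!q))=True (!r U X(s))=True !r=False r=True X(s)=True s=True X(!q)=False !q=True q=False
s_3={q,s}: ((!r U X(s)) | X(!q))=True (!r U X(s))=True !r=True r=False X(s)=False s=True X(!q)=False !q=False q=True
s_4={q}: ((!r U X(s)) | X(!q))=True (!r U X(s))=True !r=True r=False X(s)=True s=False X(!q)=True !q=False q=True
s_5={s}: ((!r U X(s)) | X(!q))=False (!r U X(s))=False !r=True r=False X(s)=False s=True X(!q)=False !q=True q=False
s_6={q}: ((!r U X(s)) | X(!q))=False (!r U X(s))=False !r=True r=False X(s)=False s=False X(!q)=False !q=False q=True

Answer: false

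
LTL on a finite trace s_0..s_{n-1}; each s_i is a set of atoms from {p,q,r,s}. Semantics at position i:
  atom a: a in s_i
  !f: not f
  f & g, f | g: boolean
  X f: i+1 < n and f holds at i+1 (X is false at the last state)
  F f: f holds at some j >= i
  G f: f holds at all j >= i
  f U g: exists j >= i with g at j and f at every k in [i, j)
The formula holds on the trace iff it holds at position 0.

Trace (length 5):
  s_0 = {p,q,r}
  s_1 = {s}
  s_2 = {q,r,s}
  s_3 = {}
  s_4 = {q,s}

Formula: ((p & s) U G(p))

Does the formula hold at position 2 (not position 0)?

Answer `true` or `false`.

Answer: false

Derivation:
s_0={p,q,r}: ((p & s) U G(p))=False (p & s)=False p=True s=False G(p)=False
s_1={s}: ((p & s) U G(p))=False (p & s)=False p=False s=True G(p)=False
s_2={q,r,s}: ((p & s) U G(p))=False (p & s)=False p=False s=True G(p)=False
s_3={}: ((p & s) U G(p))=False (p & s)=False p=False s=False G(p)=False
s_4={q,s}: ((p & s) U G(p))=False (p & s)=False p=False s=True G(p)=False
Evaluating at position 2: result = False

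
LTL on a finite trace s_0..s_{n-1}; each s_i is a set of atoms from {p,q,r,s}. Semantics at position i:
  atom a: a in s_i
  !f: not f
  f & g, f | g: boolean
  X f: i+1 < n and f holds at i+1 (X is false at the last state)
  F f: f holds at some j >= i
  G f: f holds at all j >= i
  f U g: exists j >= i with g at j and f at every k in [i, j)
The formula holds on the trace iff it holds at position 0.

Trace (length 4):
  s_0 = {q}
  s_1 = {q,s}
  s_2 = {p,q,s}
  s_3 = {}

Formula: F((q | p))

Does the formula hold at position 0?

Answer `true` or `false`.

s_0={q}: F((q | p))=True (q | p)=True q=True p=False
s_1={q,s}: F((q | p))=True (q | p)=True q=True p=False
s_2={p,q,s}: F((q | p))=True (q | p)=True q=True p=True
s_3={}: F((q | p))=False (q | p)=False q=False p=False

Answer: true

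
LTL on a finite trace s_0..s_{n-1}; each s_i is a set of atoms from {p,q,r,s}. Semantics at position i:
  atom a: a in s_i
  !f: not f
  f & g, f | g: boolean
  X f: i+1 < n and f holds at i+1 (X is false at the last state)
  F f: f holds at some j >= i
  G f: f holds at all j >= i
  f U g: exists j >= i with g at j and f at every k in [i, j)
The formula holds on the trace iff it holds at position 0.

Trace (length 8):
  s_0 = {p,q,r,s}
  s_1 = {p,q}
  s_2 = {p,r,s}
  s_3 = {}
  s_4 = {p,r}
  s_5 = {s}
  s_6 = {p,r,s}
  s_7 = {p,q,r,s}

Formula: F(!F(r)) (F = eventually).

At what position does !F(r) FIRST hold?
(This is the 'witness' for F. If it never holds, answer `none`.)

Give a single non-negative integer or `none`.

Answer: none

Derivation:
s_0={p,q,r,s}: !F(r)=False F(r)=True r=True
s_1={p,q}: !F(r)=False F(r)=True r=False
s_2={p,r,s}: !F(r)=False F(r)=True r=True
s_3={}: !F(r)=False F(r)=True r=False
s_4={p,r}: !F(r)=False F(r)=True r=True
s_5={s}: !F(r)=False F(r)=True r=False
s_6={p,r,s}: !F(r)=False F(r)=True r=True
s_7={p,q,r,s}: !F(r)=False F(r)=True r=True
F(!F(r)) does not hold (no witness exists).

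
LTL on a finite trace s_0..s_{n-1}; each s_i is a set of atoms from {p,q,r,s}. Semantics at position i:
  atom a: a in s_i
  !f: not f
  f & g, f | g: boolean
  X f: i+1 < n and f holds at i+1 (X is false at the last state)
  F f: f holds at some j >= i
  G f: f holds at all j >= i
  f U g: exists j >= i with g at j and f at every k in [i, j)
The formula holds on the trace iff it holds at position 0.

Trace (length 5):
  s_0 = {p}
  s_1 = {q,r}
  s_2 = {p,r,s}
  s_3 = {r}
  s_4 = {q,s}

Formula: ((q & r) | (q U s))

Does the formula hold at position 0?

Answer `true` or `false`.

Answer: false

Derivation:
s_0={p}: ((q & r) | (q U s))=False (q & r)=False q=False r=False (q U s)=False s=False
s_1={q,r}: ((q & r) | (q U s))=True (q & r)=True q=True r=True (q U s)=True s=False
s_2={p,r,s}: ((q & r) | (q U s))=True (q & r)=False q=False r=True (q U s)=True s=True
s_3={r}: ((q & r) | (q U s))=False (q & r)=False q=False r=True (q U s)=False s=False
s_4={q,s}: ((q & r) | (q U s))=True (q & r)=False q=True r=False (q U s)=True s=True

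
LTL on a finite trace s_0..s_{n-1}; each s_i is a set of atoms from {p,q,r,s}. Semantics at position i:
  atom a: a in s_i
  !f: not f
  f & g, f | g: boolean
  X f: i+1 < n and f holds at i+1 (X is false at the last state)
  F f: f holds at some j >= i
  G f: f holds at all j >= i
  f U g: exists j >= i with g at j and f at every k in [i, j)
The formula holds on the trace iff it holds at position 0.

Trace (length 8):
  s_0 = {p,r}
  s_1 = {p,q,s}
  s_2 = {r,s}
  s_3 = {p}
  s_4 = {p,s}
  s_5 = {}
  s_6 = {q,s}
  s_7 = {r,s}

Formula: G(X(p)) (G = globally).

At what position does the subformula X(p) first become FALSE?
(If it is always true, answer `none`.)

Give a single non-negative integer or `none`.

Answer: 1

Derivation:
s_0={p,r}: X(p)=True p=True
s_1={p,q,s}: X(p)=False p=True
s_2={r,s}: X(p)=True p=False
s_3={p}: X(p)=True p=True
s_4={p,s}: X(p)=False p=True
s_5={}: X(p)=False p=False
s_6={q,s}: X(p)=False p=False
s_7={r,s}: X(p)=False p=False
G(X(p)) holds globally = False
First violation at position 1.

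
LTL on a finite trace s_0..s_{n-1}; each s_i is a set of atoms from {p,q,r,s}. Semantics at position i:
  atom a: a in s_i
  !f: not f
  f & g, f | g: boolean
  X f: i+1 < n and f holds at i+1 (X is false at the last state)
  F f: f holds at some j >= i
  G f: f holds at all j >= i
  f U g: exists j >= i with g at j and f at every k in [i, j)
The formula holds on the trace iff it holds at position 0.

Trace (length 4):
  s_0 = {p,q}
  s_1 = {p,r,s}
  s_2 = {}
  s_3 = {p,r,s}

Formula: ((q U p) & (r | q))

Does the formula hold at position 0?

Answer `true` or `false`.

s_0={p,q}: ((q U p) & (r | q))=True (q U p)=True q=True p=True (r | q)=True r=False
s_1={p,r,s}: ((q U p) & (r | q))=True (q U p)=True q=False p=True (r | q)=True r=True
s_2={}: ((q U p) & (r | q))=False (q U p)=False q=False p=False (r | q)=False r=False
s_3={p,r,s}: ((q U p) & (r | q))=True (q U p)=True q=False p=True (r | q)=True r=True

Answer: true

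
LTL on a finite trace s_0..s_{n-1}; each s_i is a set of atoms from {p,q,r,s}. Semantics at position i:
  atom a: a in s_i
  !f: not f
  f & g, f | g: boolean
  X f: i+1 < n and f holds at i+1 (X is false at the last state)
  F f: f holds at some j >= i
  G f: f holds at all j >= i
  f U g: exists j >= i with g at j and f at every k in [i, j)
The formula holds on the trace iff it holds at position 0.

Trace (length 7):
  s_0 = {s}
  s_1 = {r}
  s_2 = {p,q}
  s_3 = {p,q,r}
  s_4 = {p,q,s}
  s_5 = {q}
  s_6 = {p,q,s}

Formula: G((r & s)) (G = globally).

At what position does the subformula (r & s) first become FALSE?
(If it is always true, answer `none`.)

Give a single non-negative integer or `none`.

s_0={s}: (r & s)=False r=False s=True
s_1={r}: (r & s)=False r=True s=False
s_2={p,q}: (r & s)=False r=False s=False
s_3={p,q,r}: (r & s)=False r=True s=False
s_4={p,q,s}: (r & s)=False r=False s=True
s_5={q}: (r & s)=False r=False s=False
s_6={p,q,s}: (r & s)=False r=False s=True
G((r & s)) holds globally = False
First violation at position 0.

Answer: 0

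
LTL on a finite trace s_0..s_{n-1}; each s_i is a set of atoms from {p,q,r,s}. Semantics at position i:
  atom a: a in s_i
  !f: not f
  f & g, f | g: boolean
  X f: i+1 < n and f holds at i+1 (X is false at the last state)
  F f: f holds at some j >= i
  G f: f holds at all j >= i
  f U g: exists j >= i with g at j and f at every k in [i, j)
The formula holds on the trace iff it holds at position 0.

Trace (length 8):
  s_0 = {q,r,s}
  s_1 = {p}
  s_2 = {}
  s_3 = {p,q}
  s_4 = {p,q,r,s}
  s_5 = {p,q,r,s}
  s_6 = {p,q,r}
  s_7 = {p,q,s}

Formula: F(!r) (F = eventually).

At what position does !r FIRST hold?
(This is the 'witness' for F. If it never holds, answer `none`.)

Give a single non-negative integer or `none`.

Answer: 1

Derivation:
s_0={q,r,s}: !r=False r=True
s_1={p}: !r=True r=False
s_2={}: !r=True r=False
s_3={p,q}: !r=True r=False
s_4={p,q,r,s}: !r=False r=True
s_5={p,q,r,s}: !r=False r=True
s_6={p,q,r}: !r=False r=True
s_7={p,q,s}: !r=True r=False
F(!r) holds; first witness at position 1.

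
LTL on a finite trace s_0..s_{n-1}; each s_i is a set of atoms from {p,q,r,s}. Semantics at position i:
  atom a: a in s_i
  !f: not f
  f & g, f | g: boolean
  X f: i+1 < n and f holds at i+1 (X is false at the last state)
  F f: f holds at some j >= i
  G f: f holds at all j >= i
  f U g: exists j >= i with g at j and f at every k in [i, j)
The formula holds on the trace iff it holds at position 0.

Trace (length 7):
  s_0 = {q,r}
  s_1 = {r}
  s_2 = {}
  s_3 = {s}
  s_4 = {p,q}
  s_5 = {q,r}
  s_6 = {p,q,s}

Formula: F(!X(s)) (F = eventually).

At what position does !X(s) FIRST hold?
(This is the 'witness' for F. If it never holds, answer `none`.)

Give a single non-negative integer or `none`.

Answer: 0

Derivation:
s_0={q,r}: !X(s)=True X(s)=False s=False
s_1={r}: !X(s)=True X(s)=False s=False
s_2={}: !X(s)=False X(s)=True s=False
s_3={s}: !X(s)=True X(s)=False s=True
s_4={p,q}: !X(s)=True X(s)=False s=False
s_5={q,r}: !X(s)=False X(s)=True s=False
s_6={p,q,s}: !X(s)=True X(s)=False s=True
F(!X(s)) holds; first witness at position 0.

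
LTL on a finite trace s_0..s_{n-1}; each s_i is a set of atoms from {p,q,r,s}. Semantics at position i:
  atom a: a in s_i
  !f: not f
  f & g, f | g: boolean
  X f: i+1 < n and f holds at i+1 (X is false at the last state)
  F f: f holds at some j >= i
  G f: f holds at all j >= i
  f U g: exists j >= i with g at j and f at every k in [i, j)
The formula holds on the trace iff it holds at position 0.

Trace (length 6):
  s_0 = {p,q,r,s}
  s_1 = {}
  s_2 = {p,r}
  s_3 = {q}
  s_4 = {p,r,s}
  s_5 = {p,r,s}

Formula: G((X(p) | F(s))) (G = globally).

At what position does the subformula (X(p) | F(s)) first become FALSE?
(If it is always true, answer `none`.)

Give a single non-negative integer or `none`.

s_0={p,q,r,s}: (X(p) | F(s))=True X(p)=False p=True F(s)=True s=True
s_1={}: (X(p) | F(s))=True X(p)=True p=False F(s)=True s=False
s_2={p,r}: (X(p) | F(s))=True X(p)=False p=True F(s)=True s=False
s_3={q}: (X(p) | F(s))=True X(p)=True p=False F(s)=True s=False
s_4={p,r,s}: (X(p) | F(s))=True X(p)=True p=True F(s)=True s=True
s_5={p,r,s}: (X(p) | F(s))=True X(p)=False p=True F(s)=True s=True
G((X(p) | F(s))) holds globally = True
No violation — formula holds at every position.

Answer: none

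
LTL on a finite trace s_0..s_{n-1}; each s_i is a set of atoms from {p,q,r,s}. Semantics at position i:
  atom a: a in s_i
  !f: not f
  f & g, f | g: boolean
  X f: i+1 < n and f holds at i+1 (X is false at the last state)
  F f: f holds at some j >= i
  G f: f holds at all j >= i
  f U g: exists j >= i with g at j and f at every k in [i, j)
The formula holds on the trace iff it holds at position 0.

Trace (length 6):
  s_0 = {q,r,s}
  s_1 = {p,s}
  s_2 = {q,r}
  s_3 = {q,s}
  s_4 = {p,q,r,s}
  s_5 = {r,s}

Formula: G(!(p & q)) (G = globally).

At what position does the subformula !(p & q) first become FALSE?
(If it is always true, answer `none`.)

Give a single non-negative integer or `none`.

Answer: 4

Derivation:
s_0={q,r,s}: !(p & q)=True (p & q)=False p=False q=True
s_1={p,s}: !(p & q)=True (p & q)=False p=True q=False
s_2={q,r}: !(p & q)=True (p & q)=False p=False q=True
s_3={q,s}: !(p & q)=True (p & q)=False p=False q=True
s_4={p,q,r,s}: !(p & q)=False (p & q)=True p=True q=True
s_5={r,s}: !(p & q)=True (p & q)=False p=False q=False
G(!(p & q)) holds globally = False
First violation at position 4.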